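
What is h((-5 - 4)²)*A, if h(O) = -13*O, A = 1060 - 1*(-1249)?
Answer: -2431377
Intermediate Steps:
A = 2309 (A = 1060 + 1249 = 2309)
h((-5 - 4)²)*A = -13*(-5 - 4)²*2309 = -13*(-9)²*2309 = -13*81*2309 = -1053*2309 = -2431377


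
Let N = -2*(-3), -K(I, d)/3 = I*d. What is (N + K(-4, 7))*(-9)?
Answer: -810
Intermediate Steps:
K(I, d) = -3*I*d
N = 6
(N + K(-4, 7))*(-9) = (6 - 3*(-4)*7)*(-9) = (6 + 84)*(-9) = 90*(-9) = -810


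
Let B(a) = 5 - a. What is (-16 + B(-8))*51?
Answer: -153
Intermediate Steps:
(-16 + B(-8))*51 = (-16 + (5 - 1*(-8)))*51 = (-16 + (5 + 8))*51 = (-16 + 13)*51 = -3*51 = -153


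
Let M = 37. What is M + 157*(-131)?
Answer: -20530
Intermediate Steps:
M + 157*(-131) = 37 + 157*(-131) = 37 - 20567 = -20530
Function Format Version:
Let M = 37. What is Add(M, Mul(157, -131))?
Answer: -20530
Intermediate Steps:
Add(M, Mul(157, -131)) = Add(37, Mul(157, -131)) = Add(37, -20567) = -20530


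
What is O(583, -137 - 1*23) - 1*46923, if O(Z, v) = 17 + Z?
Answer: -46323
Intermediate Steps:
O(583, -137 - 1*23) - 1*46923 = (17 + 583) - 1*46923 = 600 - 46923 = -46323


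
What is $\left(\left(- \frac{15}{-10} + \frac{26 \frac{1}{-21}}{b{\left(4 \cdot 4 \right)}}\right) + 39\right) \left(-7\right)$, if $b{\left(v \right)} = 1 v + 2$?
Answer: $- \frac{15283}{54} \approx -283.02$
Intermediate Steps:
$b{\left(v \right)} = 2 + v$ ($b{\left(v \right)} = v + 2 = 2 + v$)
$\left(\left(- \frac{15}{-10} + \frac{26 \frac{1}{-21}}{b{\left(4 \cdot 4 \right)}}\right) + 39\right) \left(-7\right) = \left(\left(- \frac{15}{-10} + \frac{26 \frac{1}{-21}}{2 + 4 \cdot 4}\right) + 39\right) \left(-7\right) = \left(\left(\left(-15\right) \left(- \frac{1}{10}\right) + \frac{26 \left(- \frac{1}{21}\right)}{2 + 16}\right) + 39\right) \left(-7\right) = \left(\left(\frac{3}{2} - \frac{26}{21 \cdot 18}\right) + 39\right) \left(-7\right) = \left(\left(\frac{3}{2} - \frac{13}{189}\right) + 39\right) \left(-7\right) = \left(\frac{541}{378} + 39\right) \left(-7\right) = \frac{15283}{378} \left(-7\right) = - \frac{15283}{54}$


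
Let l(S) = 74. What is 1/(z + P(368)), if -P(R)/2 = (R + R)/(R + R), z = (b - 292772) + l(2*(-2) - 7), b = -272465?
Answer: -1/565165 ≈ -1.7694e-6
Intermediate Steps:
z = -565163 (z = (-272465 - 292772) + 74 = -565237 + 74 = -565163)
P(R) = -2 (P(R) = -2*(R + R)/(R + R) = -2*2*R/(2*R) = -2*2*R*1/(2*R) = -2*1 = -2)
1/(z + P(368)) = 1/(-565163 - 2) = 1/(-565165) = -1/565165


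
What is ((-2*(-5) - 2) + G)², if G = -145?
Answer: 18769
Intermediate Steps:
((-2*(-5) - 2) + G)² = ((-2*(-5) - 2) - 145)² = ((10 - 2) - 145)² = (8 - 145)² = (-137)² = 18769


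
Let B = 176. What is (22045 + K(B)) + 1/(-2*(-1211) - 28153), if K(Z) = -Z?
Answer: 562711238/25731 ≈ 21869.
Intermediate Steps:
(22045 + K(B)) + 1/(-2*(-1211) - 28153) = (22045 - 1*176) + 1/(-2*(-1211) - 28153) = (22045 - 176) + 1/(2422 - 28153) = 21869 + 1/(-25731) = 21869 - 1/25731 = 562711238/25731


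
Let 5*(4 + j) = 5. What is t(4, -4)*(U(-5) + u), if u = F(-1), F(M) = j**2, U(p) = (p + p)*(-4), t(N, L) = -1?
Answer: -49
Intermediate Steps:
j = -3 (j = -4 + (1/5)*5 = -4 + 1 = -3)
U(p) = -8*p (U(p) = (2*p)*(-4) = -8*p)
F(M) = 9 (F(M) = (-3)**2 = 9)
u = 9
t(4, -4)*(U(-5) + u) = -(-8*(-5) + 9) = -(40 + 9) = -1*49 = -49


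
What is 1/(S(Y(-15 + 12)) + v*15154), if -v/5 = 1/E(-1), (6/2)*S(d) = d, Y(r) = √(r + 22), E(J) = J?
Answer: 681930/51669836081 - 3*√19/51669836081 ≈ 1.3198e-5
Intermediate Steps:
Y(r) = √(22 + r)
S(d) = d/3
v = 5 (v = -5/(-1) = -5*(-1) = 5)
1/(S(Y(-15 + 12)) + v*15154) = 1/(√(22 + (-15 + 12))/3 + 5*15154) = 1/(√(22 - 3)/3 + 75770) = 1/(√19/3 + 75770) = 1/(75770 + √19/3)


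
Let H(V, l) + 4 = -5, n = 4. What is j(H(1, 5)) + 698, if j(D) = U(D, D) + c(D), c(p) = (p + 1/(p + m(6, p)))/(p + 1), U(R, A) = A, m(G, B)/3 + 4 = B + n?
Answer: 198757/288 ≈ 690.13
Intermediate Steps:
m(G, B) = 3*B (m(G, B) = -12 + 3*(B + 4) = -12 + 3*(4 + B) = -12 + (12 + 3*B) = 3*B)
c(p) = (p + 1/(4*p))/(1 + p) (c(p) = (p + 1/(p + 3*p))/(p + 1) = (p + 1/(4*p))/(1 + p))
H(V, l) = -9 (H(V, l) = -4 - 5 = -9)
j(D) = D + (1/4 + D**2)/(D*(1 + D))
j(H(1, 5)) + 698 = (1/4 + (-9)**3 + 2*(-9)**2)/((-9)*(1 - 9)) + 698 = -1/9*(1/4 - 729 + 2*81)/(-8) + 698 = -1/9*(-1/8)*(1/4 - 729 + 162) + 698 = -1/9*(-1/8)*(-2267/4) + 698 = -2267/288 + 698 = 198757/288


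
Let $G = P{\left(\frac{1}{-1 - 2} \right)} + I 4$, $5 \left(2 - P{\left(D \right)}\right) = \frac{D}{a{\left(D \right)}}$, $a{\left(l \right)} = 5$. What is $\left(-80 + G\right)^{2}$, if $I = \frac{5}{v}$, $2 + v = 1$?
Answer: $\frac{54007801}{5625} \approx 9601.4$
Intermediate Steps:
$v = -1$ ($v = -2 + 1 = -1$)
$I = -5$ ($I = \frac{5}{-1} = 5 \left(-1\right) = -5$)
$P{\left(D \right)} = 2 - \frac{D}{25}$ ($P{\left(D \right)} = 2 - \frac{D \frac{1}{5}}{5} = 2 - \frac{\frac{1}{5} D}{5} = 2 - \frac{D}{25}$)
$G = - \frac{1349}{75}$ ($G = \left(2 - \frac{1}{25 \left(-1 - 2\right)}\right) - 20 = \left(2 - \frac{1}{25 \left(-3\right)}\right) - 20 = \left(2 - - \frac{1}{75}\right) - 20 = \left(2 + \frac{1}{75}\right) - 20 = \frac{151}{75} - 20 = - \frac{1349}{75} \approx -17.987$)
$\left(-80 + G\right)^{2} = \left(-80 - \frac{1349}{75}\right)^{2} = \left(- \frac{7349}{75}\right)^{2} = \frac{54007801}{5625}$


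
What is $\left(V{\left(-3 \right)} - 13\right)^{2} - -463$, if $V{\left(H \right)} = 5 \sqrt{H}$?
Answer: $557 - 130 i \sqrt{3} \approx 557.0 - 225.17 i$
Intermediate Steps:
$\left(V{\left(-3 \right)} - 13\right)^{2} - -463 = \left(5 \sqrt{-3} - 13\right)^{2} - -463 = \left(5 i \sqrt{3} - 13\right)^{2} + 463 = \left(-13 + 5 i \sqrt{3}\right)^{2} + 463 = 463 + \left(-13 + 5 i \sqrt{3}\right)^{2}$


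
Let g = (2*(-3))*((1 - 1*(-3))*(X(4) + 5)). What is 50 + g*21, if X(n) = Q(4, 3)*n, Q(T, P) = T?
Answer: -10534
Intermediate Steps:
X(n) = 4*n
g = -504 (g = (2*(-3))*((1 - 1*(-3))*(4*4 + 5)) = -6*(1 + 3)*(16 + 5) = -24*21 = -6*84 = -504)
50 + g*21 = 50 - 504*21 = 50 - 10584 = -10534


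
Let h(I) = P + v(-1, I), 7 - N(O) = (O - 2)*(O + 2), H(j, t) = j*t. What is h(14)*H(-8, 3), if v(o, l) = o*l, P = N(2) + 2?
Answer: 120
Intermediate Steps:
N(O) = 7 - (-2 + O)*(2 + O) (N(O) = 7 - (O - 2)*(O + 2) = 7 - (-2 + O)*(2 + O))
P = 9 (P = (11 - 1*2**2) + 2 = (11 - 1*4) + 2 = (11 - 4) + 2 = 7 + 2 = 9)
v(o, l) = l*o
h(I) = 9 - I (h(I) = 9 + I*(-1) = 9 - I)
h(14)*H(-8, 3) = (9 - 1*14)*(-8*3) = (9 - 14)*(-24) = -5*(-24) = 120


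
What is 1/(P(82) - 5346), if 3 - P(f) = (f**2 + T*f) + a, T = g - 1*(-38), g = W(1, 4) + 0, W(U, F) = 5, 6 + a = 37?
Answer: -1/15624 ≈ -6.4004e-5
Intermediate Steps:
a = 31 (a = -6 + 37 = 31)
g = 5 (g = 5 + 0 = 5)
T = 43 (T = 5 - 1*(-38) = 5 + 38 = 43)
P(f) = -28 - f**2 - 43*f (P(f) = 3 - ((f**2 + 43*f) + 31) = 3 - (31 + f**2 + 43*f) = 3 + (-31 - f**2 - 43*f) = -28 - f**2 - 43*f)
1/(P(82) - 5346) = 1/((-28 - 1*82**2 - 43*82) - 5346) = 1/((-28 - 1*6724 - 3526) - 5346) = 1/((-28 - 6724 - 3526) - 5346) = 1/(-10278 - 5346) = 1/(-15624) = -1/15624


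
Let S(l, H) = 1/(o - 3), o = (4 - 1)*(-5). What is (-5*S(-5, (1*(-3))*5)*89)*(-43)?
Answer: -19135/18 ≈ -1063.1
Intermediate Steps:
o = -15 (o = 3*(-5) = -15)
S(l, H) = -1/18 (S(l, H) = 1/(-15 - 3) = 1/(-18) = -1/18)
(-5*S(-5, (1*(-3))*5)*89)*(-43) = (-5*(-1/18)*89)*(-43) = ((5/18)*89)*(-43) = (445/18)*(-43) = -19135/18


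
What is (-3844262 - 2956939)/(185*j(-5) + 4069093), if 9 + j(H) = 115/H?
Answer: -2267067/1354391 ≈ -1.6739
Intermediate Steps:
j(H) = -9 + 115/H
(-3844262 - 2956939)/(185*j(-5) + 4069093) = (-3844262 - 2956939)/(185*(-9 + 115/(-5)) + 4069093) = -6801201/(185*(-9 + 115*(-⅕)) + 4069093) = -6801201/(185*(-9 - 23) + 4069093) = -6801201/(185*(-32) + 4069093) = -6801201/(-5920 + 4069093) = -6801201/4063173 = -6801201*1/4063173 = -2267067/1354391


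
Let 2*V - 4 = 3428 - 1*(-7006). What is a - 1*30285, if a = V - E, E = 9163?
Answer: -34229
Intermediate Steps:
V = 5219 (V = 2 + (3428 - 1*(-7006))/2 = 2 + (3428 + 7006)/2 = 2 + (1/2)*10434 = 2 + 5217 = 5219)
a = -3944 (a = 5219 - 1*9163 = 5219 - 9163 = -3944)
a - 1*30285 = -3944 - 1*30285 = -3944 - 30285 = -34229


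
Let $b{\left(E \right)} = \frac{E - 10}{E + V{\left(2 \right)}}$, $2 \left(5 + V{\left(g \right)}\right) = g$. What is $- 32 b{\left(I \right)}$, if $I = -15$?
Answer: $- \frac{800}{19} \approx -42.105$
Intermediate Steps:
$V{\left(g \right)} = -5 + \frac{g}{2}$
$b{\left(E \right)} = \frac{-10 + E}{-4 + E}$ ($b{\left(E \right)} = \frac{E - 10}{E + \left(-5 + \frac{1}{2} \cdot 2\right)} = \frac{-10 + E}{E + \left(-5 + 1\right)} = \frac{-10 + E}{E - 4} = \frac{-10 + E}{-4 + E}$)
$- 32 b{\left(I \right)} = - 32 \frac{-10 - 15}{-4 - 15} = - 32 \frac{1}{-19} \left(-25\right) = - 32 \left(\left(- \frac{1}{19}\right) \left(-25\right)\right) = \left(-32\right) \frac{25}{19} = - \frac{800}{19}$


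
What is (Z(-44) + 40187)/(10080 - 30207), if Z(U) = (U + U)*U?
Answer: -44059/20127 ≈ -2.1890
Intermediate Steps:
Z(U) = 2*U**2 (Z(U) = (2*U)*U = 2*U**2)
(Z(-44) + 40187)/(10080 - 30207) = (2*(-44)**2 + 40187)/(10080 - 30207) = (2*1936 + 40187)/(-20127) = (3872 + 40187)*(-1/20127) = 44059*(-1/20127) = -44059/20127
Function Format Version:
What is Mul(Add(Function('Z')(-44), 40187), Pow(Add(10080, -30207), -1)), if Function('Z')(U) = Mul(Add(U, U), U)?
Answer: Rational(-44059, 20127) ≈ -2.1890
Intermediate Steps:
Function('Z')(U) = Mul(2, Pow(U, 2)) (Function('Z')(U) = Mul(Mul(2, U), U) = Mul(2, Pow(U, 2)))
Mul(Add(Function('Z')(-44), 40187), Pow(Add(10080, -30207), -1)) = Mul(Add(Mul(2, Pow(-44, 2)), 40187), Pow(Add(10080, -30207), -1)) = Mul(Add(Mul(2, 1936), 40187), Pow(-20127, -1)) = Mul(Add(3872, 40187), Rational(-1, 20127)) = Mul(44059, Rational(-1, 20127)) = Rational(-44059, 20127)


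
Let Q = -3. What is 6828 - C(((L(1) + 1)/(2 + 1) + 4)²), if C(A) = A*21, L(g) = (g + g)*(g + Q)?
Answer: 6639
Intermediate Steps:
L(g) = 2*g*(-3 + g) (L(g) = (g + g)*(g - 3) = (2*g)*(-3 + g) = 2*g*(-3 + g))
C(A) = 21*A
6828 - C(((L(1) + 1)/(2 + 1) + 4)²) = 6828 - 21*((2*1*(-3 + 1) + 1)/(2 + 1) + 4)² = 6828 - 21*((2*1*(-2) + 1)/3 + 4)² = 6828 - 21*((-4 + 1)*(⅓) + 4)² = 6828 - 21*(-3*⅓ + 4)² = 6828 - 21*(-1 + 4)² = 6828 - 21*3² = 6828 - 21*9 = 6828 - 1*189 = 6828 - 189 = 6639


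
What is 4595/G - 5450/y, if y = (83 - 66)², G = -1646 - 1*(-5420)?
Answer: -1131785/64158 ≈ -17.641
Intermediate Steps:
G = 3774 (G = -1646 + 5420 = 3774)
y = 289 (y = 17² = 289)
4595/G - 5450/y = 4595/3774 - 5450/289 = -1131785/64158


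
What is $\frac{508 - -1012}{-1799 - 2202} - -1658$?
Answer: $\frac{6632138}{4001} \approx 1657.6$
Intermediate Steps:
$\frac{508 - -1012}{-1799 - 2202} - -1658 = \frac{508 + 1012}{-4001} + 1658 = 1520 \left(- \frac{1}{4001}\right) + 1658 = - \frac{1520}{4001} + 1658 = \frac{6632138}{4001}$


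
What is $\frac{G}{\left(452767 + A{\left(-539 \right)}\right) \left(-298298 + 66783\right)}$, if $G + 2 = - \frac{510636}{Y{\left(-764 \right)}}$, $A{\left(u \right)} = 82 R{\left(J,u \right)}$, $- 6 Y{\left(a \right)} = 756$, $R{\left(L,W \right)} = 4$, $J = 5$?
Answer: $- \frac{12152}{314694866775} \approx -3.8615 \cdot 10^{-8}$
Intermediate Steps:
$Y{\left(a \right)} = -126$ ($Y{\left(a \right)} = \left(- \frac{1}{6}\right) 756 = -126$)
$A{\left(u \right)} = 328$ ($A{\left(u \right)} = 82 \cdot 4 = 328$)
$G = \frac{12152}{3}$ ($G = -2 - \frac{510636}{-126} = -2 - - \frac{12158}{3} = -2 + \frac{12158}{3} = \frac{12152}{3} \approx 4050.7$)
$\frac{G}{\left(452767 + A{\left(-539 \right)}\right) \left(-298298 + 66783\right)} = \frac{12152}{3 \left(452767 + 328\right) \left(-298298 + 66783\right)} = \frac{12152}{3 \cdot 453095 \left(-231515\right)} = \frac{12152}{3 \left(-104898288925\right)} = \frac{12152}{3} \left(- \frac{1}{104898288925}\right) = - \frac{12152}{314694866775}$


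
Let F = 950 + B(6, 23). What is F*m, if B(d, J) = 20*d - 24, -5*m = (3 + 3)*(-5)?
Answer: 6276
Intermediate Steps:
m = 6 (m = -(3 + 3)*(-5)/5 = -6*(-5)/5 = -1/5*(-30) = 6)
B(d, J) = -24 + 20*d
F = 1046 (F = 950 + (-24 + 20*6) = 950 + (-24 + 120) = 950 + 96 = 1046)
F*m = 1046*6 = 6276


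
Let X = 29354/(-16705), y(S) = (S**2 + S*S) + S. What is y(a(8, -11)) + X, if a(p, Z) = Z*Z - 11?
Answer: 31236092/1285 ≈ 24308.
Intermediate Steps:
a(p, Z) = -11 + Z**2 (a(p, Z) = Z**2 - 11 = -11 + Z**2)
y(S) = S + 2*S**2 (y(S) = (S**2 + S**2) + S = 2*S**2 + S = S + 2*S**2)
X = -2258/1285 (X = 29354*(-1/16705) = -2258/1285 ≈ -1.7572)
y(a(8, -11)) + X = (-11 + (-11)**2)*(1 + 2*(-11 + (-11)**2)) - 2258/1285 = (-11 + 121)*(1 + 2*(-11 + 121)) - 2258/1285 = 110*(1 + 2*110) - 2258/1285 = 110*(1 + 220) - 2258/1285 = 110*221 - 2258/1285 = 24310 - 2258/1285 = 31236092/1285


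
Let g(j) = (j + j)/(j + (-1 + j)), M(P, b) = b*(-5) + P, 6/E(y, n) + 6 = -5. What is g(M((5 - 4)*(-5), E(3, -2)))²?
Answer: 2500/3721 ≈ 0.67186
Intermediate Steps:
E(y, n) = -6/11 (E(y, n) = 6/(-6 - 5) = 6/(-11) = 6*(-1/11) = -6/11)
M(P, b) = P - 5*b (M(P, b) = -5*b + P = P - 5*b)
g(j) = 2*j/(-1 + 2*j) (g(j) = (2*j)/(-1 + 2*j) = 2*j/(-1 + 2*j))
g(M((5 - 4)*(-5), E(3, -2)))² = (2*((5 - 4)*(-5) - 5*(-6/11))/(-1 + 2*((5 - 4)*(-5) - 5*(-6/11))))² = (2*(1*(-5) + 30/11)/(-1 + 2*(1*(-5) + 30/11)))² = (2*(-5 + 30/11)/(-1 + 2*(-5 + 30/11)))² = (2*(-25/11)/(-1 + 2*(-25/11)))² = (2*(-25/11)/(-1 - 50/11))² = (2*(-25/11)/(-61/11))² = (2*(-25/11)*(-11/61))² = (50/61)² = 2500/3721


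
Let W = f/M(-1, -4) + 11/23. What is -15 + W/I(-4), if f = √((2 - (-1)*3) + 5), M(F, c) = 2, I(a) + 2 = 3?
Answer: -334/23 + √10/2 ≈ -12.941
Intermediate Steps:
I(a) = 1 (I(a) = -2 + 3 = 1)
f = √10 (f = √((2 - 1*(-3)) + 5) = √((2 + 3) + 5) = √(5 + 5) = √10 ≈ 3.1623)
W = 11/23 + √10/2 (W = √10/2 + 11/23 = 11/23 + √10/2 ≈ 2.0594)
-15 + W/I(-4) = -15 + (11/23 + √10/2)/1 = -15 + 1*(11/23 + √10/2) = -15 + (11/23 + √10/2) = -334/23 + √10/2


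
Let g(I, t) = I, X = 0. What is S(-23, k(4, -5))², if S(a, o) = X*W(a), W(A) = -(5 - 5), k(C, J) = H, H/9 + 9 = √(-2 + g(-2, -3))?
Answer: 0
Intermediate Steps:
H = -81 + 18*I (H = -81 + 9*√(-2 - 2) = -81 + 9*√(-4) = -81 + 9*(2*I) = -81 + 18*I ≈ -81.0 + 18.0*I)
k(C, J) = -81 + 18*I
W(A) = 0 (W(A) = -1*0 = 0)
S(a, o) = 0 (S(a, o) = 0*0 = 0)
S(-23, k(4, -5))² = 0² = 0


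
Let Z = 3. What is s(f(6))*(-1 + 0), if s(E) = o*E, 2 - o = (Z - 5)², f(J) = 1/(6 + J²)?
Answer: 1/21 ≈ 0.047619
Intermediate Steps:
o = -2 (o = 2 - (3 - 5)² = 2 - 1*(-2)² = 2 - 1*4 = 2 - 4 = -2)
s(E) = -2*E
s(f(6))*(-1 + 0) = (-2/(6 + 6²))*(-1 + 0) = -2/(6 + 36)*(-1) = -2/42*(-1) = -2*1/42*(-1) = -1/21*(-1) = 1/21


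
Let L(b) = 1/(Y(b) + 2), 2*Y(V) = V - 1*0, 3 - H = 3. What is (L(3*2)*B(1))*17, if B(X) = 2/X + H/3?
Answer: 34/5 ≈ 6.8000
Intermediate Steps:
H = 0 (H = 3 - 1*3 = 3 - 3 = 0)
Y(V) = V/2 (Y(V) = (V - 1*0)/2 = (V + 0)/2 = V/2)
B(X) = 2/X (B(X) = 2/X + 0/3 = 2/X + 0*(⅓) = 2/X + 0 = 2/X)
L(b) = 1/(2 + b/2) (L(b) = 1/(b/2 + 2) = 1/(2 + b/2))
(L(3*2)*B(1))*17 = ((2/(4 + 3*2))*(2/1))*17 = ((2/(4 + 6))*(2*1))*17 = ((2/10)*2)*17 = ((2*(⅒))*2)*17 = ((⅕)*2)*17 = (⅖)*17 = 34/5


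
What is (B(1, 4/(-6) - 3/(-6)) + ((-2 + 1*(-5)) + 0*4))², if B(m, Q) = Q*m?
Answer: 1849/36 ≈ 51.361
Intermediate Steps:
(B(1, 4/(-6) - 3/(-6)) + ((-2 + 1*(-5)) + 0*4))² = ((4/(-6) - 3/(-6))*1 + ((-2 + 1*(-5)) + 0*4))² = ((4*(-⅙) - 3*(-⅙))*1 + ((-2 - 5) + 0))² = ((-⅔ + ½)*1 + (-7 + 0))² = (-⅙*1 - 7)² = (-⅙ - 7)² = (-43/6)² = 1849/36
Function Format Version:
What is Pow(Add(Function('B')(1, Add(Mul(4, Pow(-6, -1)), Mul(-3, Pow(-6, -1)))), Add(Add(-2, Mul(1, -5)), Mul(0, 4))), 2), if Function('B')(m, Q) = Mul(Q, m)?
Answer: Rational(1849, 36) ≈ 51.361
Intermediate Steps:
Pow(Add(Function('B')(1, Add(Mul(4, Pow(-6, -1)), Mul(-3, Pow(-6, -1)))), Add(Add(-2, Mul(1, -5)), Mul(0, 4))), 2) = Pow(Add(Mul(Add(Mul(4, Pow(-6, -1)), Mul(-3, Pow(-6, -1))), 1), Add(Add(-2, Mul(1, -5)), Mul(0, 4))), 2) = Pow(Add(Mul(Add(Mul(4, Rational(-1, 6)), Mul(-3, Rational(-1, 6))), 1), Add(Add(-2, -5), 0)), 2) = Pow(Add(Mul(Add(Rational(-2, 3), Rational(1, 2)), 1), Add(-7, 0)), 2) = Pow(Add(Mul(Rational(-1, 6), 1), -7), 2) = Pow(Add(Rational(-1, 6), -7), 2) = Pow(Rational(-43, 6), 2) = Rational(1849, 36)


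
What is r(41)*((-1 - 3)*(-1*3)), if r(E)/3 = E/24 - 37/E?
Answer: 2379/82 ≈ 29.012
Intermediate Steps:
r(E) = -111/E + E/8 (r(E) = 3*(E/24 - 37/E) = 3*(-37/E + E/24) = -111/E + E/8)
r(41)*((-1 - 3)*(-1*3)) = (-111/41 + (⅛)*41)*((-1 - 3)*(-1*3)) = (-111*1/41 + 41/8)*(-4*(-3)) = (-111/41 + 41/8)*12 = (793/328)*12 = 2379/82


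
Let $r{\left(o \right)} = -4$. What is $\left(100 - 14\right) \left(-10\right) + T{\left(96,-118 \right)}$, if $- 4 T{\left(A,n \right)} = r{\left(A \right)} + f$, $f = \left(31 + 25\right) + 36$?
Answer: $-882$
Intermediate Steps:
$f = 92$ ($f = 56 + 36 = 92$)
$T{\left(A,n \right)} = -22$ ($T{\left(A,n \right)} = - \frac{-4 + 92}{4} = \left(- \frac{1}{4}\right) 88 = -22$)
$\left(100 - 14\right) \left(-10\right) + T{\left(96,-118 \right)} = \left(100 - 14\right) \left(-10\right) - 22 = 86 \left(-10\right) - 22 = -860 - 22 = -882$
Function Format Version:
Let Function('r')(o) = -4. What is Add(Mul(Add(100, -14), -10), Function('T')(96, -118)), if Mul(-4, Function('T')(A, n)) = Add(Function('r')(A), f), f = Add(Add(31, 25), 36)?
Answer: -882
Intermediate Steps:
f = 92 (f = Add(56, 36) = 92)
Function('T')(A, n) = -22 (Function('T')(A, n) = Mul(Rational(-1, 4), Add(-4, 92)) = Mul(Rational(-1, 4), 88) = -22)
Add(Mul(Add(100, -14), -10), Function('T')(96, -118)) = Add(Mul(Add(100, -14), -10), -22) = Add(Mul(86, -10), -22) = Add(-860, -22) = -882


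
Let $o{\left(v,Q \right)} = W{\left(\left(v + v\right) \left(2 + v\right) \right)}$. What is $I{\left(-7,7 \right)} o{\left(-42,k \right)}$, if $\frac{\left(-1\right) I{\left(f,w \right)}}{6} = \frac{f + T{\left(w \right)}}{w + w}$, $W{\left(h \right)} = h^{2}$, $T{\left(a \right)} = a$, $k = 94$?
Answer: $0$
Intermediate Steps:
$o{\left(v,Q \right)} = 4 v^{2} \left(2 + v\right)^{2}$ ($o{\left(v,Q \right)} = \left(\left(v + v\right) \left(2 + v\right)\right)^{2} = \left(2 v \left(2 + v\right)\right)^{2} = 4 v^{2} \left(2 + v\right)^{2}$)
$I{\left(f,w \right)} = - \frac{3 \left(f + w\right)}{w}$ ($I{\left(f,w \right)} = - 6 \frac{f + w}{w + w} = - 6 \frac{f + w}{2 w} = - \frac{3 \left(f + w\right)}{w}$)
$I{\left(-7,7 \right)} o{\left(-42,k \right)} = \left(-3 - - \frac{21}{7}\right) 4 \left(-42\right)^{2} \left(2 - 42\right)^{2} = \left(-3 - \left(-21\right) \frac{1}{7}\right) 4 \cdot 1764 \left(-40\right)^{2} = \left(-3 + 3\right) 4 \cdot 1764 \cdot 1600 = 0 \cdot 11289600 = 0$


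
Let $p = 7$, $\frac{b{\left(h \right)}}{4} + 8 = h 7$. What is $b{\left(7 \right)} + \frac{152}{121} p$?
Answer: $\frac{20908}{121} \approx 172.79$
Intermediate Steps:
$b{\left(h \right)} = -32 + 28 h$ ($b{\left(h \right)} = -32 + 4 h 7 = -32 + 4 \cdot 7 h = -32 + 28 h$)
$b{\left(7 \right)} + \frac{152}{121} p = \left(-32 + 28 \cdot 7\right) + \frac{152}{121} \cdot 7 = \left(-32 + 196\right) + 152 \cdot \frac{1}{121} \cdot 7 = 164 + \frac{152}{121} \cdot 7 = 164 + \frac{1064}{121} = \frac{20908}{121}$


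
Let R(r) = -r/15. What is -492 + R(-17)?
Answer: -7363/15 ≈ -490.87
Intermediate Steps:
R(r) = -r/15
-492 + R(-17) = -492 - 1/15*(-17) = -492 + 17/15 = -7363/15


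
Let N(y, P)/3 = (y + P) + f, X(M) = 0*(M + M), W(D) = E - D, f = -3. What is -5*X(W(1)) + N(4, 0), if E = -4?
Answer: 3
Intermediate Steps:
W(D) = -4 - D
X(M) = 0 (X(M) = 0*(2*M) = 0)
N(y, P) = -9 + 3*P + 3*y (N(y, P) = 3*((y + P) - 3) = 3*((P + y) - 3) = 3*(-3 + P + y) = -9 + 3*P + 3*y)
-5*X(W(1)) + N(4, 0) = -5*0 + (-9 + 3*0 + 3*4) = 0 + (-9 + 0 + 12) = 0 + 3 = 3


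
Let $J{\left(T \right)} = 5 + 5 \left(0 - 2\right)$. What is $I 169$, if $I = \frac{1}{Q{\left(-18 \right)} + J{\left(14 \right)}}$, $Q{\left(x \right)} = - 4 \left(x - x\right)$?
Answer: $- \frac{169}{5} \approx -33.8$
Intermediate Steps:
$J{\left(T \right)} = -5$ ($J{\left(T \right)} = 5 + 5 \left(-2\right) = 5 - 10 = -5$)
$Q{\left(x \right)} = 0$ ($Q{\left(x \right)} = \left(-4\right) 0 = 0$)
$I = - \frac{1}{5}$ ($I = \frac{1}{0 - 5} = \frac{1}{-5} = - \frac{1}{5} \approx -0.2$)
$I 169 = \left(- \frac{1}{5}\right) 169 = - \frac{169}{5}$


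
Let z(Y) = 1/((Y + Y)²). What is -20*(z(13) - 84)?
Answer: 283915/169 ≈ 1680.0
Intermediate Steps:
z(Y) = 1/(4*Y²) (z(Y) = 1/((2*Y)²) = 1/(4*Y²))
-20*(z(13) - 84) = -20*((¼)/13² - 84) = -20*((¼)*(1/169) - 84) = -20*(1/676 - 84) = -20*(-56783/676) = 283915/169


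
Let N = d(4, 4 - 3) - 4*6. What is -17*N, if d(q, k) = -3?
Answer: 459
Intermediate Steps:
N = -27 (N = -3 - 4*6 = -3 - 24 = -27)
-17*N = -17*(-27) = 459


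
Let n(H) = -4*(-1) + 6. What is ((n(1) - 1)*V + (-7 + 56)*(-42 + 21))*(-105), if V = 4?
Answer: 104265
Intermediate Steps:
n(H) = 10 (n(H) = 4 + 6 = 10)
((n(1) - 1)*V + (-7 + 56)*(-42 + 21))*(-105) = ((10 - 1)*4 + (-7 + 56)*(-42 + 21))*(-105) = (9*4 + 49*(-21))*(-105) = (36 - 1029)*(-105) = -993*(-105) = 104265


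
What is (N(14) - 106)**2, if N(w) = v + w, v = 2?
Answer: 8100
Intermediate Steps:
N(w) = 2 + w
(N(14) - 106)**2 = ((2 + 14) - 106)**2 = (16 - 106)**2 = (-90)**2 = 8100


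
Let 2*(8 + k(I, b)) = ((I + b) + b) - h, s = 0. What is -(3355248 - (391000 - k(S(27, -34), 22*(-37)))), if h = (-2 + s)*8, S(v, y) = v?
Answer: -5926895/2 ≈ -2.9634e+6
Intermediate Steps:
h = -16 (h = (-2 + 0)*8 = -2*8 = -16)
k(I, b) = b + I/2 (k(I, b) = -8 + (((I + b) + b) - 1*(-16))/2 = -8 + ((I + 2*b) + 16)/2 = -8 + (16 + I + 2*b)/2 = -8 + (8 + b + I/2) = b + I/2)
-(3355248 - (391000 - k(S(27, -34), 22*(-37)))) = -(3355248 - (391000 - (22*(-37) + (½)*27))) = -(3355248 - (391000 - (-814 + 27/2))) = -(3355248 - (391000 - 1*(-1601/2))) = -(3355248 - (391000 + 1601/2)) = -(3355248 - 1*783601/2) = -(3355248 - 783601/2) = -1*5926895/2 = -5926895/2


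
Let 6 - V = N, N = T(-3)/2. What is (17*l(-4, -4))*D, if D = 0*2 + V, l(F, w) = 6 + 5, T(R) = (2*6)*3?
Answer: -2244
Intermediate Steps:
T(R) = 36 (T(R) = 12*3 = 36)
N = 18 (N = 36/2 = 36*(½) = 18)
V = -12 (V = 6 - 1*18 = 6 - 18 = -12)
l(F, w) = 11
D = -12 (D = 0*2 - 12 = 0 - 12 = -12)
(17*l(-4, -4))*D = (17*11)*(-12) = 187*(-12) = -2244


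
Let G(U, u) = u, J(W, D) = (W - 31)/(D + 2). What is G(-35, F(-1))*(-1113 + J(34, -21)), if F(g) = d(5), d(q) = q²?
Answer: -528750/19 ≈ -27829.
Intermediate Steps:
F(g) = 25 (F(g) = 5² = 25)
J(W, D) = (-31 + W)/(2 + D)
G(-35, F(-1))*(-1113 + J(34, -21)) = 25*(-1113 + (-31 + 34)/(2 - 21)) = 25*(-1113 + 3/(-19)) = 25*(-1113 - 1/19*3) = 25*(-1113 - 3/19) = 25*(-21150/19) = -528750/19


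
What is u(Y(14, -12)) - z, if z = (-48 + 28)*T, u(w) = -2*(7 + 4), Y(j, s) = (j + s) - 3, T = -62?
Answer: -1262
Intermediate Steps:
Y(j, s) = -3 + j + s
u(w) = -22 (u(w) = -2*11 = -22)
z = 1240 (z = (-48 + 28)*(-62) = -20*(-62) = 1240)
u(Y(14, -12)) - z = -22 - 1*1240 = -22 - 1240 = -1262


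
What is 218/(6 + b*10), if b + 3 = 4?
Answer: 109/8 ≈ 13.625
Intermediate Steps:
b = 1 (b = -3 + 4 = 1)
218/(6 + b*10) = 218/(6 + 1*10) = 218/(6 + 10) = 218/16 = 218*(1/16) = 109/8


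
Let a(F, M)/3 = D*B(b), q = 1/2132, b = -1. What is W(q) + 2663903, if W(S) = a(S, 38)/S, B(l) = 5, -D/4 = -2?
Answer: 2919743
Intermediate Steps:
D = 8 (D = -4*(-2) = 8)
q = 1/2132 ≈ 0.00046904
a(F, M) = 120 (a(F, M) = 3*(8*5) = 3*40 = 120)
W(S) = 120/S
W(q) + 2663903 = 120/(1/2132) + 2663903 = 120*2132 + 2663903 = 255840 + 2663903 = 2919743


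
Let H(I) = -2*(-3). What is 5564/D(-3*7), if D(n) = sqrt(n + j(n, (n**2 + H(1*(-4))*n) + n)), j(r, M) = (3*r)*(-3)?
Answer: 1391*sqrt(42)/21 ≈ 429.27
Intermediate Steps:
H(I) = 6
j(r, M) = -9*r
D(n) = 2*sqrt(2)*sqrt(-n) (D(n) = sqrt(n - 9*n) = sqrt(-8*n) = 2*sqrt(2)*sqrt(-n))
5564/D(-3*7) = 5564/((2*sqrt(2)*sqrt(-(-3)*7))) = 5564/((2*sqrt(2)*sqrt(-1*(-21)))) = 5564/((2*sqrt(2)*sqrt(21))) = 5564/((2*sqrt(42))) = 5564*(sqrt(42)/84) = 1391*sqrt(42)/21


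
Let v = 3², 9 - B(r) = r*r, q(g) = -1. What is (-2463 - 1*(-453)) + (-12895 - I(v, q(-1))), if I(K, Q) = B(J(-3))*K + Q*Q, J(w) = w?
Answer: -14906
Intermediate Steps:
B(r) = 9 - r² (B(r) = 9 - r*r = 9 - r²)
v = 9
I(K, Q) = Q² (I(K, Q) = (9 - 1*(-3)²)*K + Q*Q = (9 - 1*9)*K + Q² = (9 - 9)*K + Q² = 0*K + Q² = 0 + Q² = Q²)
(-2463 - 1*(-453)) + (-12895 - I(v, q(-1))) = (-2463 - 1*(-453)) + (-12895 - 1*(-1)²) = (-2463 + 453) + (-12895 - 1*1) = -2010 + (-12895 - 1) = -2010 - 12896 = -14906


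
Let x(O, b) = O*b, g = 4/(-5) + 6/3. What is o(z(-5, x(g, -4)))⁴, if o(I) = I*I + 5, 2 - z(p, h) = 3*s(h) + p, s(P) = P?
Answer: 17944605376290576/390625 ≈ 4.5938e+10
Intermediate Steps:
g = 6/5 (g = 4*(-⅕) + 6*(⅓) = -⅘ + 2 = 6/5 ≈ 1.2000)
z(p, h) = 2 - p - 3*h (z(p, h) = 2 - (3*h + p) = 2 - (p + 3*h) = 2 + (-p - 3*h) = 2 - p - 3*h)
o(I) = 5 + I² (o(I) = I² + 5 = 5 + I²)
o(z(-5, x(g, -4)))⁴ = (5 + (2 - 1*(-5) - 18*(-4)/5)²)⁴ = (5 + (2 + 5 - 3*(-24/5))²)⁴ = (5 + (2 + 5 + 72/5)²)⁴ = (5 + (107/5)²)⁴ = (5 + 11449/25)⁴ = (11574/25)⁴ = 17944605376290576/390625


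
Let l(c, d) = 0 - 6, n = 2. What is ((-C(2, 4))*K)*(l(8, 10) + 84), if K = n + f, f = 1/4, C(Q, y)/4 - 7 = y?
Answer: -7722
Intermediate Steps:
C(Q, y) = 28 + 4*y
l(c, d) = -6
f = ¼ ≈ 0.25000
K = 9/4 (K = 2 + ¼ = 9/4 ≈ 2.2500)
((-C(2, 4))*K)*(l(8, 10) + 84) = (-(28 + 4*4)*(9/4))*(-6 + 84) = (-(28 + 16)*(9/4))*78 = (-1*44*(9/4))*78 = -44*9/4*78 = -99*78 = -7722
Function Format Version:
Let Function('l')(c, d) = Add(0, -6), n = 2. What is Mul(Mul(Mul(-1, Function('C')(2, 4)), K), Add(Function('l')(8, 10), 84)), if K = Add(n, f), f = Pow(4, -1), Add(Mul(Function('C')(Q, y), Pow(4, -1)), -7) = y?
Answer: -7722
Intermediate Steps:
Function('C')(Q, y) = Add(28, Mul(4, y))
Function('l')(c, d) = -6
f = Rational(1, 4) ≈ 0.25000
K = Rational(9, 4) (K = Add(2, Rational(1, 4)) = Rational(9, 4) ≈ 2.2500)
Mul(Mul(Mul(-1, Function('C')(2, 4)), K), Add(Function('l')(8, 10), 84)) = Mul(Mul(Mul(-1, Add(28, Mul(4, 4))), Rational(9, 4)), Add(-6, 84)) = Mul(Mul(Mul(-1, Add(28, 16)), Rational(9, 4)), 78) = Mul(Mul(Mul(-1, 44), Rational(9, 4)), 78) = Mul(Mul(-44, Rational(9, 4)), 78) = Mul(-99, 78) = -7722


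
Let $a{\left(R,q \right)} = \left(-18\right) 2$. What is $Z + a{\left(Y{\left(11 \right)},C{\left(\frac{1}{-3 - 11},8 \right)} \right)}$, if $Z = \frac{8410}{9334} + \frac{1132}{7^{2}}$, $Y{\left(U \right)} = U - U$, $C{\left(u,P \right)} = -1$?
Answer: $- \frac{2743499}{228683} \approx -11.997$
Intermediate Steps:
$Y{\left(U \right)} = 0$
$a{\left(R,q \right)} = -36$
$Z = \frac{5489089}{228683}$ ($Z = 8410 \cdot \frac{1}{9334} + \frac{1132}{49} = \frac{4205}{4667} + 1132 \cdot \frac{1}{49} = \frac{4205}{4667} + \frac{1132}{49} = \frac{5489089}{228683} \approx 24.003$)
$Z + a{\left(Y{\left(11 \right)},C{\left(\frac{1}{-3 - 11},8 \right)} \right)} = \frac{5489089}{228683} - 36 = - \frac{2743499}{228683}$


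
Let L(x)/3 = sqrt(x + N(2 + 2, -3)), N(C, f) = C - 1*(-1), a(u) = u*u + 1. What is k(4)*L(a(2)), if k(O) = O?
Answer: 12*sqrt(10) ≈ 37.947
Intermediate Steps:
a(u) = 1 + u**2 (a(u) = u**2 + 1 = 1 + u**2)
N(C, f) = 1 + C (N(C, f) = C + 1 = 1 + C)
L(x) = 3*sqrt(5 + x) (L(x) = 3*sqrt(x + (1 + (2 + 2))) = 3*sqrt(x + (1 + 4)) = 3*sqrt(x + 5) = 3*sqrt(5 + x))
k(4)*L(a(2)) = 4*(3*sqrt(5 + (1 + 2**2))) = 4*(3*sqrt(5 + (1 + 4))) = 4*(3*sqrt(5 + 5)) = 4*(3*sqrt(10)) = 12*sqrt(10)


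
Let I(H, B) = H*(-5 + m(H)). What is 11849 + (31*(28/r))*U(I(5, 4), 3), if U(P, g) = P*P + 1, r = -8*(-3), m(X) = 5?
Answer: 71311/6 ≈ 11885.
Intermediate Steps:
I(H, B) = 0 (I(H, B) = H*(-5 + 5) = H*0 = 0)
r = 24
U(P, g) = 1 + P² (U(P, g) = P² + 1 = 1 + P²)
11849 + (31*(28/r))*U(I(5, 4), 3) = 11849 + (31*(28/24))*(1 + 0²) = 11849 + (31*(28*(1/24)))*(1 + 0) = 11849 + (31*(7/6))*1 = 11849 + (217/6)*1 = 11849 + 217/6 = 71311/6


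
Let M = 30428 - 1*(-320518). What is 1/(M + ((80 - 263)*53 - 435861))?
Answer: -1/94614 ≈ -1.0569e-5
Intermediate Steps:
M = 350946 (M = 30428 + 320518 = 350946)
1/(M + ((80 - 263)*53 - 435861)) = 1/(350946 + ((80 - 263)*53 - 435861)) = 1/(350946 + (-183*53 - 435861)) = 1/(350946 + (-9699 - 435861)) = 1/(350946 - 445560) = 1/(-94614) = -1/94614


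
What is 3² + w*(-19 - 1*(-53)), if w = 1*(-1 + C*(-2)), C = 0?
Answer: -25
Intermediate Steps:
w = -1 (w = 1*(-1 + 0*(-2)) = 1*(-1 + 0) = 1*(-1) = -1)
3² + w*(-19 - 1*(-53)) = 3² - (-19 - 1*(-53)) = 9 - (-19 + 53) = 9 - 1*34 = 9 - 34 = -25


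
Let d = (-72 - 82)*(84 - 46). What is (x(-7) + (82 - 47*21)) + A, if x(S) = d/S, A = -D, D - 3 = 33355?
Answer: -33427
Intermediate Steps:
D = 33358 (D = 3 + 33355 = 33358)
A = -33358 (A = -1*33358 = -33358)
d = -5852 (d = -154*38 = -5852)
x(S) = -5852/S
(x(-7) + (82 - 47*21)) + A = (-5852/(-7) + (82 - 47*21)) - 33358 = (-5852*(-1/7) + (82 - 987)) - 33358 = (836 - 905) - 33358 = -69 - 33358 = -33427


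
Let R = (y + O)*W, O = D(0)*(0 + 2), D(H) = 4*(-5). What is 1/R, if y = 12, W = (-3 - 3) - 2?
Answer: 1/224 ≈ 0.0044643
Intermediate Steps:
D(H) = -20
W = -8 (W = -6 - 2 = -8)
O = -40 (O = -20*(0 + 2) = -20*2 = -40)
R = 224 (R = (12 - 40)*(-8) = -28*(-8) = 224)
1/R = 1/224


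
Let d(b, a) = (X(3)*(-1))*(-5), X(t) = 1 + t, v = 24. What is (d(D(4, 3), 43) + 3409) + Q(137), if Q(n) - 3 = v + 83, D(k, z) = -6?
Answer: 3539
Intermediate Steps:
d(b, a) = 20 (d(b, a) = ((1 + 3)*(-1))*(-5) = (4*(-1))*(-5) = -4*(-5) = 20)
Q(n) = 110 (Q(n) = 3 + (24 + 83) = 3 + 107 = 110)
(d(D(4, 3), 43) + 3409) + Q(137) = (20 + 3409) + 110 = 3429 + 110 = 3539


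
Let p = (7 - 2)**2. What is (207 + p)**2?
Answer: 53824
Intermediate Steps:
p = 25 (p = 5**2 = 25)
(207 + p)**2 = (207 + 25)**2 = 232**2 = 53824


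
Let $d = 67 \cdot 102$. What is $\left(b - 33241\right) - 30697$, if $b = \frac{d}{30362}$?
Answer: $- \frac{57096433}{893} \approx -63938.0$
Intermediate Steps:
$d = 6834$
$b = \frac{201}{893}$ ($b = \frac{6834}{30362} = 6834 \cdot \frac{1}{30362} = \frac{201}{893} \approx 0.22508$)
$\left(b - 33241\right) - 30697 = \left(\frac{201}{893} - 33241\right) - 30697 = - \frac{29684012}{893} - 30697 = - \frac{57096433}{893}$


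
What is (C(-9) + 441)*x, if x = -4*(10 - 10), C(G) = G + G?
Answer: 0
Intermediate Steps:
C(G) = 2*G
x = 0 (x = -4*0 = 0)
(C(-9) + 441)*x = (2*(-9) + 441)*0 = (-18 + 441)*0 = 423*0 = 0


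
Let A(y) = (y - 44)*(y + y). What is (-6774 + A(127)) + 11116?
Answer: 25424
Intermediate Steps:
A(y) = 2*y*(-44 + y) (A(y) = (-44 + y)*(2*y) = 2*y*(-44 + y))
(-6774 + A(127)) + 11116 = (-6774 + 2*127*(-44 + 127)) + 11116 = (-6774 + 2*127*83) + 11116 = (-6774 + 21082) + 11116 = 14308 + 11116 = 25424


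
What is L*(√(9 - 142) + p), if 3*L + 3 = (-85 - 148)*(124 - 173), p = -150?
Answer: -570700 + 11414*I*√133/3 ≈ -5.707e+5 + 43878.0*I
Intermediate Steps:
L = 11414/3 (L = -1 + ((-85 - 148)*(124 - 173))/3 = -1 + (-233*(-49))/3 = -1 + (⅓)*11417 = -1 + 11417/3 = 11414/3 ≈ 3804.7)
L*(√(9 - 142) + p) = 11414*(√(9 - 142) - 150)/3 = 11414*(√(-133) - 150)/3 = 11414*(I*√133 - 150)/3 = 11414*(-150 + I*√133)/3 = -570700 + 11414*I*√133/3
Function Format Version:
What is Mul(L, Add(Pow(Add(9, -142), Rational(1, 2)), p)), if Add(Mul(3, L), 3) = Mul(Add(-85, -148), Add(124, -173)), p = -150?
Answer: Add(-570700, Mul(Rational(11414, 3), I, Pow(133, Rational(1, 2)))) ≈ Add(-5.7070e+5, Mul(43878., I))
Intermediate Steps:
L = Rational(11414, 3) (L = Add(-1, Mul(Rational(1, 3), Mul(Add(-85, -148), Add(124, -173)))) = Add(-1, Mul(Rational(1, 3), Mul(-233, -49))) = Add(-1, Mul(Rational(1, 3), 11417)) = Add(-1, Rational(11417, 3)) = Rational(11414, 3) ≈ 3804.7)
Mul(L, Add(Pow(Add(9, -142), Rational(1, 2)), p)) = Mul(Rational(11414, 3), Add(Pow(Add(9, -142), Rational(1, 2)), -150)) = Mul(Rational(11414, 3), Add(Pow(-133, Rational(1, 2)), -150)) = Mul(Rational(11414, 3), Add(Mul(I, Pow(133, Rational(1, 2))), -150)) = Mul(Rational(11414, 3), Add(-150, Mul(I, Pow(133, Rational(1, 2))))) = Add(-570700, Mul(Rational(11414, 3), I, Pow(133, Rational(1, 2))))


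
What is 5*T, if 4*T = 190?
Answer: 475/2 ≈ 237.50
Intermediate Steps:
T = 95/2 (T = (¼)*190 = 95/2 ≈ 47.500)
5*T = 5*(95/2) = 475/2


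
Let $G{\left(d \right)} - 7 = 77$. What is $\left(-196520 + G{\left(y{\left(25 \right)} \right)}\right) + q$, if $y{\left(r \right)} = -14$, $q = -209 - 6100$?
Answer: $-202745$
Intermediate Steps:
$q = -6309$ ($q = -209 - 6100 = -6309$)
$G{\left(d \right)} = 84$ ($G{\left(d \right)} = 7 + 77 = 84$)
$\left(-196520 + G{\left(y{\left(25 \right)} \right)}\right) + q = \left(-196520 + 84\right) - 6309 = -196436 - 6309 = -202745$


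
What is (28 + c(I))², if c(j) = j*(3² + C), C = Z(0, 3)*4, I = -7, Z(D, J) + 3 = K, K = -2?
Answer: 11025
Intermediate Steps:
Z(D, J) = -5 (Z(D, J) = -3 - 2 = -5)
C = -20 (C = -5*4 = -20)
c(j) = -11*j (c(j) = j*(3² - 20) = j*(9 - 20) = j*(-11) = -11*j)
(28 + c(I))² = (28 - 11*(-7))² = (28 + 77)² = 105² = 11025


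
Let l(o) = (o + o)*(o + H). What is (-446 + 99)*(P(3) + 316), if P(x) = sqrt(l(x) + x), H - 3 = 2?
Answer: -109652 - 347*sqrt(51) ≈ -1.1213e+5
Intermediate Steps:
H = 5 (H = 3 + 2 = 5)
l(o) = 2*o*(5 + o) (l(o) = (o + o)*(o + 5) = (2*o)*(5 + o) = 2*o*(5 + o))
P(x) = sqrt(x + 2*x*(5 + x)) (P(x) = sqrt(2*x*(5 + x) + x) = sqrt(x + 2*x*(5 + x)))
(-446 + 99)*(P(3) + 316) = (-446 + 99)*(sqrt(3*(11 + 2*3)) + 316) = -347*(sqrt(3*(11 + 6)) + 316) = -347*(sqrt(3*17) + 316) = -347*(sqrt(51) + 316) = -347*(316 + sqrt(51)) = -109652 - 347*sqrt(51)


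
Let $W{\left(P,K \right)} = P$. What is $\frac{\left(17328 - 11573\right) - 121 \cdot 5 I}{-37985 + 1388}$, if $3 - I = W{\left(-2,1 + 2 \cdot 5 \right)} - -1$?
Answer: $- \frac{3335}{36597} \approx -0.091128$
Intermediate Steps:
$I = 4$ ($I = 3 - \left(-2 - -1\right) = 3 - \left(-2 + 1\right) = 3 - -1 = 3 + 1 = 4$)
$\frac{\left(17328 - 11573\right) - 121 \cdot 5 I}{-37985 + 1388} = \frac{\left(17328 - 11573\right) - 121 \cdot 5 \cdot 4}{-37985 + 1388} = \frac{\left(17328 - 11573\right) - 2420}{-36597} = \left(5755 - 2420\right) \left(- \frac{1}{36597}\right) = 3335 \left(- \frac{1}{36597}\right) = - \frac{3335}{36597}$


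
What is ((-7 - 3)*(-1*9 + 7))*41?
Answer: 820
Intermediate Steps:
((-7 - 3)*(-1*9 + 7))*41 = -10*(-9 + 7)*41 = -10*(-2)*41 = 20*41 = 820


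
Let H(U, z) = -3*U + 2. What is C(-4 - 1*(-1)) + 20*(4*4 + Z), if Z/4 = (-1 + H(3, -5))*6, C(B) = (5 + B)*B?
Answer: -3526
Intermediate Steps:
C(B) = B*(5 + B)
H(U, z) = 2 - 3*U
Z = -192 (Z = 4*((-1 + (2 - 3*3))*6) = 4*((-1 + (2 - 9))*6) = 4*((-1 - 7)*6) = 4*(-8*6) = 4*(-48) = -192)
C(-4 - 1*(-1)) + 20*(4*4 + Z) = (-4 - 1*(-1))*(5 + (-4 - 1*(-1))) + 20*(4*4 - 192) = (-4 + 1)*(5 + (-4 + 1)) + 20*(16 - 192) = -3*(5 - 3) + 20*(-176) = -3*2 - 3520 = -6 - 3520 = -3526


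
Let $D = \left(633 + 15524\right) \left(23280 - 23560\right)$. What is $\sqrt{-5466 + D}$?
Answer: $i \sqrt{4529426} \approx 2128.2 i$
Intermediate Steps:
$D = -4523960$ ($D = 16157 \left(-280\right) = -4523960$)
$\sqrt{-5466 + D} = \sqrt{-5466 - 4523960} = \sqrt{-4529426} = i \sqrt{4529426}$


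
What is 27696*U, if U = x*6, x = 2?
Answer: 332352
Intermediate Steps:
U = 12 (U = 2*6 = 12)
27696*U = 27696*12 = 332352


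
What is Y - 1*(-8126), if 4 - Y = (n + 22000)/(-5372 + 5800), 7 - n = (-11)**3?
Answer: 1728151/214 ≈ 8075.5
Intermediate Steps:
n = 1338 (n = 7 - 1*(-11)**3 = 7 - 1*(-1331) = 7 + 1331 = 1338)
Y = -10813/214 (Y = 4 - (1338 + 22000)/(-5372 + 5800) = 4 - 23338/428 = 4 - 1*11669/214 = 4 - 11669/214 = -10813/214 ≈ -50.528)
Y - 1*(-8126) = -10813/214 - 1*(-8126) = -10813/214 + 8126 = 1728151/214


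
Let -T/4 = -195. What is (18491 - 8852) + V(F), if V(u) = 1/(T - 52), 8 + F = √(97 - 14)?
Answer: 7017193/728 ≈ 9639.0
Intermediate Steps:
T = 780 (T = -4*(-195) = 780)
F = -8 + √83 (F = -8 + √(97 - 14) = -8 + √83 ≈ 1.1104)
V(u) = 1/728 (V(u) = 1/(780 - 52) = 1/728)
(18491 - 8852) + V(F) = (18491 - 8852) + 1/728 = 9639 + 1/728 = 7017193/728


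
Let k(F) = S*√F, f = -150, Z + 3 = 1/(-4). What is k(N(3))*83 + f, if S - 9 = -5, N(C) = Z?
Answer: -150 + 166*I*√13 ≈ -150.0 + 598.52*I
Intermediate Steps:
Z = -13/4 (Z = -3 + 1/(-4) = -3 - ¼ = -13/4 ≈ -3.2500)
N(C) = -13/4
S = 4 (S = 9 - 5 = 4)
k(F) = 4*√F
k(N(3))*83 + f = (4*√(-13/4))*83 - 150 = (4*(I*√13/2))*83 - 150 = (2*I*√13)*83 - 150 = 166*I*√13 - 150 = -150 + 166*I*√13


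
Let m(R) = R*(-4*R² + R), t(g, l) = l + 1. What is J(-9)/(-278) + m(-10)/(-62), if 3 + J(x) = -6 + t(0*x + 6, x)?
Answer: -569373/8618 ≈ -66.068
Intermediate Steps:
t(g, l) = 1 + l
m(R) = R*(R - 4*R²)
J(x) = -8 + x (J(x) = -3 + (-6 + (1 + x)) = -3 + (-5 + x) = -8 + x)
J(-9)/(-278) + m(-10)/(-62) = (-8 - 9)/(-278) + ((-10)²*(1 - 4*(-10)))/(-62) = -17*(-1/278) + (100*(1 + 40))*(-1/62) = 17/278 + (100*41)*(-1/62) = 17/278 + 4100*(-1/62) = 17/278 - 2050/31 = -569373/8618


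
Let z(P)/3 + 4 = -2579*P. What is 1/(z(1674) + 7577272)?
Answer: -1/5374478 ≈ -1.8606e-7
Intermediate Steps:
z(P) = -12 - 7737*P (z(P) = -12 + 3*(-2579*P) = -12 - 7737*P)
1/(z(1674) + 7577272) = 1/((-12 - 7737*1674) + 7577272) = 1/((-12 - 12951738) + 7577272) = 1/(-12951750 + 7577272) = 1/(-5374478) = -1/5374478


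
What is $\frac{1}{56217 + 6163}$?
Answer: $\frac{1}{62380} \approx 1.6031 \cdot 10^{-5}$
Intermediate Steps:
$\frac{1}{56217 + 6163} = \frac{1}{62380}$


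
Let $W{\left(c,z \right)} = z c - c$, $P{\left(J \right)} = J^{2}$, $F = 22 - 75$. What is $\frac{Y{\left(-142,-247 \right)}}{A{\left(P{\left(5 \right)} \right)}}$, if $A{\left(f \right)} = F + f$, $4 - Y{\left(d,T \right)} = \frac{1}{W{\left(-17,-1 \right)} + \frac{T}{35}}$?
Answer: $- \frac{3737}{26404} \approx -0.14153$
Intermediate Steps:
$F = -53$ ($F = 22 - 75 = -53$)
$W{\left(c,z \right)} = - c + c z$ ($W{\left(c,z \right)} = c z - c = - c + c z$)
$Y{\left(d,T \right)} = 4 - \frac{1}{34 + \frac{T}{35}}$ ($Y{\left(d,T \right)} = 4 - \frac{1}{- 17 \left(-1 - 1\right) + \frac{T}{35}} = 4 - \frac{1}{\left(-17\right) \left(-2\right) + T \frac{1}{35}} = 4 - \frac{1}{34 + \frac{T}{35}}$)
$A{\left(f \right)} = -53 + f$
$\frac{Y{\left(-142,-247 \right)}}{A{\left(P{\left(5 \right)} \right)}} = \frac{\frac{1}{1190 - 247} \left(4725 + 4 \left(-247\right)\right)}{-53 + 5^{2}} = \frac{\frac{1}{943} \left(4725 - 988\right)}{-53 + 25} = \frac{\frac{1}{943} \cdot 3737}{-28} = \frac{3737}{943} \left(- \frac{1}{28}\right) = - \frac{3737}{26404}$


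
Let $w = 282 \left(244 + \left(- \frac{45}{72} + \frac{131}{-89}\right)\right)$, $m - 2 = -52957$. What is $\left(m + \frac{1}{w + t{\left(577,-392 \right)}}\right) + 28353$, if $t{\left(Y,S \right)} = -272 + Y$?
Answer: $- \frac{600134176074}{24393715} \approx -24602.0$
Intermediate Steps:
$m = -52955$ ($m = 2 - 52957 = -52955$)
$w = \frac{24285135}{356}$ ($w = 282 \left(244 + \left(\left(-45\right) \frac{1}{72} + 131 \left(- \frac{1}{89}\right)\right)\right) = 282 \left(244 - \frac{1493}{712}\right) = 282 \cdot \frac{172235}{712} = \frac{24285135}{356} \approx 68217.0$)
$\left(m + \frac{1}{w + t{\left(577,-392 \right)}}\right) + 28353 = \left(-52955 + \frac{1}{\frac{24285135}{356} + \left(-272 + 577\right)}\right) + 28353 = \left(-52955 + \frac{1}{\frac{24285135}{356} + 305}\right) + 28353 = \left(-52955 + \frac{1}{\frac{24393715}{356}}\right) + 28353 = \left(-52955 + \frac{356}{24393715}\right) + 28353 = - \frac{1291769177469}{24393715} + 28353 = - \frac{600134176074}{24393715}$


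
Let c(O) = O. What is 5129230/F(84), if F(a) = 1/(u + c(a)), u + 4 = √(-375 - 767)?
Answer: 410338400 + 5129230*I*√1142 ≈ 4.1034e+8 + 1.7333e+8*I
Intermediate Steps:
u = -4 + I*√1142 (u = -4 + √(-375 - 767) = -4 + √(-1142) = -4 + I*√1142 ≈ -4.0 + 33.794*I)
F(a) = 1/(-4 + a + I*√1142) (F(a) = 1/((-4 + I*√1142) + a) = 1/(-4 + a + I*√1142))
5129230/F(84) = 5129230/(1/(-4 + 84 + I*√1142)) = 5129230/(1/(80 + I*√1142)) = 5129230*(80 + I*√1142) = 410338400 + 5129230*I*√1142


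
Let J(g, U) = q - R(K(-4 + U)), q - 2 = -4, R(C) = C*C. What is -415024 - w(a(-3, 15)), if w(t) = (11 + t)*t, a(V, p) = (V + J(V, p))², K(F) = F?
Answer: -252637036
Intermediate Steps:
R(C) = C²
q = -2 (q = 2 - 4 = -2)
J(g, U) = -2 - (-4 + U)²
a(V, p) = (-2 + V - (-4 + p)²)² (a(V, p) = (V + (-2 - (-4 + p)²))² = (-2 + V - (-4 + p)²)²)
w(t) = t*(11 + t)
-415024 - w(a(-3, 15)) = -415024 - (2 + (-4 + 15)² - 1*(-3))²*(11 + (2 + (-4 + 15)² - 1*(-3))²) = -415024 - (2 + 11² + 3)²*(11 + (2 + 11² + 3)²) = -415024 - (2 + 121 + 3)²*(11 + (2 + 121 + 3)²) = -415024 - 126²*(11 + 126²) = -415024 - 15876*(11 + 15876) = -415024 - 15876*15887 = -415024 - 1*252222012 = -415024 - 252222012 = -252637036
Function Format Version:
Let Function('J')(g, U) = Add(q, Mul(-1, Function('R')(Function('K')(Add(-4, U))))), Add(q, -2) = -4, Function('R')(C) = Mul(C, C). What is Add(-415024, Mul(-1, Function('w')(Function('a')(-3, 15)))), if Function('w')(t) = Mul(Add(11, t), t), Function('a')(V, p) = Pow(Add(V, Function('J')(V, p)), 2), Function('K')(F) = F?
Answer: -252637036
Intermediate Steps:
Function('R')(C) = Pow(C, 2)
q = -2 (q = Add(2, -4) = -2)
Function('J')(g, U) = Add(-2, Mul(-1, Pow(Add(-4, U), 2)))
Function('a')(V, p) = Pow(Add(-2, V, Mul(-1, Pow(Add(-4, p), 2))), 2) (Function('a')(V, p) = Pow(Add(V, Add(-2, Mul(-1, Pow(Add(-4, p), 2)))), 2) = Pow(Add(-2, V, Mul(-1, Pow(Add(-4, p), 2))), 2))
Function('w')(t) = Mul(t, Add(11, t))
Add(-415024, Mul(-1, Function('w')(Function('a')(-3, 15)))) = Add(-415024, Mul(-1, Mul(Pow(Add(2, Pow(Add(-4, 15), 2), Mul(-1, -3)), 2), Add(11, Pow(Add(2, Pow(Add(-4, 15), 2), Mul(-1, -3)), 2))))) = Add(-415024, Mul(-1, Mul(Pow(Add(2, Pow(11, 2), 3), 2), Add(11, Pow(Add(2, Pow(11, 2), 3), 2))))) = Add(-415024, Mul(-1, Mul(Pow(Add(2, 121, 3), 2), Add(11, Pow(Add(2, 121, 3), 2))))) = Add(-415024, Mul(-1, Mul(Pow(126, 2), Add(11, Pow(126, 2))))) = Add(-415024, Mul(-1, Mul(15876, Add(11, 15876)))) = Add(-415024, Mul(-1, Mul(15876, 15887))) = Add(-415024, Mul(-1, 252222012)) = Add(-415024, -252222012) = -252637036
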